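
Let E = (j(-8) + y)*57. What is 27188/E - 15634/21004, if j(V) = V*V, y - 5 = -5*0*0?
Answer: 254784115/41304366 ≈ 6.1685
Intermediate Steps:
y = 5 (y = 5 - 5*0*0 = 5 + 0*0 = 5 + 0 = 5)
j(V) = V**2
E = 3933 (E = ((-8)**2 + 5)*57 = (64 + 5)*57 = 69*57 = 3933)
27188/E - 15634/21004 = 27188/3933 - 15634/21004 = 27188*(1/3933) - 15634*1/21004 = 27188/3933 - 7817/10502 = 254784115/41304366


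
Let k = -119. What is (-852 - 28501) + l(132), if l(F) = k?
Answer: -29472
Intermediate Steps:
l(F) = -119
(-852 - 28501) + l(132) = (-852 - 28501) - 119 = -29353 - 119 = -29472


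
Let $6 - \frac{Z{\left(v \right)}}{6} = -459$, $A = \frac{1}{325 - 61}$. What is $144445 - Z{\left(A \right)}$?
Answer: $141655$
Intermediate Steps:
$A = \frac{1}{264} \approx 0.0037879$
$Z{\left(v \right)} = 2790$ ($Z{\left(v \right)} = 36 - -2754 = 36 + 2754 = 2790$)
$144445 - Z{\left(A \right)} = 144445 - 2790 = 141655$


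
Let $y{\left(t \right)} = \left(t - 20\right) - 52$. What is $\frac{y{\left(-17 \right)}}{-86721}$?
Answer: $\frac{89}{86721} \approx 0.0010263$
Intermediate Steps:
$y{\left(t \right)} = -72 + t$ ($y{\left(t \right)} = \left(-20 + t\right) - 52 = -72 + t$)
$\frac{y{\left(-17 \right)}}{-86721} = \frac{-72 - 17}{-86721} = \left(-89\right) \left(- \frac{1}{86721}\right) = \frac{89}{86721}$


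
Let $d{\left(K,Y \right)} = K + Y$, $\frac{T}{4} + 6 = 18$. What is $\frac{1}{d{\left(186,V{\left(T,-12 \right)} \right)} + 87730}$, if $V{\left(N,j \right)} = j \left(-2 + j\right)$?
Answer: $\frac{1}{88084} \approx 1.1353 \cdot 10^{-5}$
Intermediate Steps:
$T = 48$ ($T = -24 + 4 \cdot 18 = -24 + 72 = 48$)
$\frac{1}{d{\left(186,V{\left(T,-12 \right)} \right)} + 87730} = \frac{1}{\left(186 - 12 \left(-2 - 12\right)\right) + 87730} = \frac{1}{\left(186 - -168\right) + 87730} = \frac{1}{\left(186 + 168\right) + 87730} = \frac{1}{354 + 87730} = \frac{1}{88084}$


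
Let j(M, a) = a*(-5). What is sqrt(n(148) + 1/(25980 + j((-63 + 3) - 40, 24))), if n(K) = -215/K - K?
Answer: I*sqrt(34206147078090)/478410 ≈ 12.225*I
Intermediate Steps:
j(M, a) = -5*a
n(K) = -K - 215/K
sqrt(n(148) + 1/(25980 + j((-63 + 3) - 40, 24))) = sqrt((-1*148 - 215/148) + 1/(25980 - 5*24)) = sqrt((-148 - 215*1/148) + 1/(25980 - 120)) = sqrt((-148 - 215/148) + 1/25860) = sqrt(-22119/148 + 1/25860) = sqrt(-71499649/478410) = I*sqrt(34206147078090)/478410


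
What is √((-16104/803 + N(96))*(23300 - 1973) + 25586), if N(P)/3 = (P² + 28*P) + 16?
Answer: √4062037696730/73 ≈ 27609.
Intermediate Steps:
N(P) = 48 + 3*P² + 84*P (N(P) = 3*((P² + 28*P) + 16) = 3*(16 + P² + 28*P) = 48 + 3*P² + 84*P)
√((-16104/803 + N(96))*(23300 - 1973) + 25586) = √((-16104/803 + (48 + 3*96² + 84*96))*(23300 - 1973) + 25586) = √((-16104*1/803 + (48 + 3*9216 + 8064))*21327 + 25586) = √((-1464/73 + (48 + 27648 + 8064))*21327 + 25586) = √((-1464/73 + 35760)*21327 + 25586) = √((2609016/73)*21327 + 25586) = √(55642484232/73 + 25586) = √(55644352010/73) = √4062037696730/73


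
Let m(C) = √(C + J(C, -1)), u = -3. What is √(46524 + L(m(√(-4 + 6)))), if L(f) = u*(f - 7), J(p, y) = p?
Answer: √(46545 - 3*2^(¾)) ≈ 215.73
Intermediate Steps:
m(C) = √2*√C (m(C) = √(C + C) = √(2*C) = √2*√C)
L(f) = 21 - 3*f (L(f) = -3*(f - 7) = -3*(-7 + f) = 21 - 3*f)
√(46524 + L(m(√(-4 + 6)))) = √(46524 + (21 - 3*√2*√(√(-4 + 6)))) = √(46524 + (21 - 3*√2*√(√2))) = √(46524 + (21 - 3*√2*2^(¼))) = √(46524 + (21 - 3*2^(¾))) = √(46545 - 3*2^(¾))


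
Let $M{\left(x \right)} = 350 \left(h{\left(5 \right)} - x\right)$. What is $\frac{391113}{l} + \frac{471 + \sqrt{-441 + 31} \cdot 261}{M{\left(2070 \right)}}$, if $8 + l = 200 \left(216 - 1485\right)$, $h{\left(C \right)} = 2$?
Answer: $- \frac{35400891621}{22963278800} - \frac{261 i \sqrt{410}}{723800} \approx -1.5416 - 0.0073015 i$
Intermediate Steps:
$M{\left(x \right)} = 700 - 350 x$ ($M{\left(x \right)} = 350 \left(2 - x\right) = 700 - 350 x$)
$l = -253808$ ($l = -8 + 200 \left(216 - 1485\right) = -8 + 200 \left(-1269\right) = -8 - 253800 = -253808$)
$\frac{391113}{l} + \frac{471 + \sqrt{-441 + 31} \cdot 261}{M{\left(2070 \right)}} = \frac{391113}{-253808} + \frac{471 + \sqrt{-441 + 31} \cdot 261}{700 - 724500} = 391113 \left(- \frac{1}{253808}\right) + \frac{471 + \sqrt{-410} \cdot 261}{700 - 724500} = - \frac{391113}{253808} + \frac{471 + i \sqrt{410} \cdot 261}{-723800} = - \frac{391113}{253808} + \left(471 + 261 i \sqrt{410}\right) \left(- \frac{1}{723800}\right) = - \frac{391113}{253808} - \left(\frac{471}{723800} + \frac{261 i \sqrt{410}}{723800}\right) = - \frac{35400891621}{22963278800} - \frac{261 i \sqrt{410}}{723800}$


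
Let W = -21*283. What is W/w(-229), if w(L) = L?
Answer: 5943/229 ≈ 25.952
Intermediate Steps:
W = -5943
W/w(-229) = -5943/(-229) = -5943*(-1/229) = 5943/229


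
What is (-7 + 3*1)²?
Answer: 16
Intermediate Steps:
(-7 + 3*1)² = (-7 + 3)² = (-4)² = 16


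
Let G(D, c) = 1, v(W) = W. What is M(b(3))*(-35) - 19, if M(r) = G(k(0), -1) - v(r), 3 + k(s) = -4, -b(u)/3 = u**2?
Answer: -999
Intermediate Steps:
b(u) = -3*u**2
k(s) = -7 (k(s) = -3 - 4 = -7)
M(r) = 1 - r
M(b(3))*(-35) - 19 = (1 - (-3)*3**2)*(-35) - 19 = (1 - (-3)*9)*(-35) - 19 = (1 - 1*(-27))*(-35) - 19 = (1 + 27)*(-35) - 19 = 28*(-35) - 19 = -980 - 19 = -999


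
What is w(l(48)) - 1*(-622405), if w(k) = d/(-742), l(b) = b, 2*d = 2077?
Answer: 923646943/1484 ≈ 6.2240e+5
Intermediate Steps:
d = 2077/2 (d = (½)*2077 = 2077/2 ≈ 1038.5)
w(k) = -2077/1484 (w(k) = (2077/2)/(-742) = (2077/2)*(-1/742) = -2077/1484)
w(l(48)) - 1*(-622405) = -2077/1484 - 1*(-622405) = -2077/1484 + 622405 = 923646943/1484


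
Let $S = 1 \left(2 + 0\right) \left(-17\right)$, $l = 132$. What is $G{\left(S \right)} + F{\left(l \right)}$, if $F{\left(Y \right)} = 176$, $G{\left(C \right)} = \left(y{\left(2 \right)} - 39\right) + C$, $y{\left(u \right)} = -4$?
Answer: $99$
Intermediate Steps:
$S = -34$ ($S = 1 \cdot 2 \left(-17\right) = 2 \left(-17\right) = -34$)
$G{\left(C \right)} = -43 + C$ ($G{\left(C \right)} = \left(-4 - 39\right) + C = -43 + C$)
$G{\left(S \right)} + F{\left(l \right)} = \left(-43 - 34\right) + 176 = -77 + 176 = 99$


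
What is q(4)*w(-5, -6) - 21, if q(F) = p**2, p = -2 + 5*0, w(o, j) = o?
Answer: -41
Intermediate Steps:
p = -2 (p = -2 + 0 = -2)
q(F) = 4 (q(F) = (-2)**2 = 4)
q(4)*w(-5, -6) - 21 = 4*(-5) - 21 = -20 - 21 = -41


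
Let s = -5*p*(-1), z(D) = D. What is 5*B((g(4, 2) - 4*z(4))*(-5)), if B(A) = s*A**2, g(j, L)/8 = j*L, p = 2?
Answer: 2880000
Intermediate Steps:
s = 10 (s = -5*2*(-1) = -10*(-1) = 10)
g(j, L) = 8*L*j (g(j, L) = 8*(j*L) = 8*(L*j) = 8*L*j)
B(A) = 10*A**2
5*B((g(4, 2) - 4*z(4))*(-5)) = 5*(10*((8*2*4 - 4*4)*(-5))**2) = 5*(10*((64 - 16)*(-5))**2) = 5*(10*(48*(-5))**2) = 5*(10*(-240)**2) = 5*(10*57600) = 5*576000 = 2880000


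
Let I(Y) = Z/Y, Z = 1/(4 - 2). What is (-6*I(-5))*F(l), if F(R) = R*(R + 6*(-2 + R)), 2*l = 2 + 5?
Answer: 105/4 ≈ 26.250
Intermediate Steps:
Z = 1/2 ≈ 0.50000
l = 7/2 (l = (2 + 5)/2 = (1/2)*7 = 7/2 ≈ 3.5000)
F(R) = R*(-12 + 7*R) (F(R) = R*(R + (-12 + 6*R)) = R*(-12 + 7*R))
I(Y) = 1/(2*Y)
(-6*I(-5))*F(l) = (-3/(-5))*(7*(-12 + 7*(7/2))/2) = (-3*(-1)/5)*(7*(-12 + 49/2)/2) = (-6*(-1/10))*((7/2)*(25/2)) = (3/5)*(175/4) = 105/4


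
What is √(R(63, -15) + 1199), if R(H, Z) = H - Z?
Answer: √1277 ≈ 35.735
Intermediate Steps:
√(R(63, -15) + 1199) = √((63 - 1*(-15)) + 1199) = √((63 + 15) + 1199) = √(78 + 1199) = √1277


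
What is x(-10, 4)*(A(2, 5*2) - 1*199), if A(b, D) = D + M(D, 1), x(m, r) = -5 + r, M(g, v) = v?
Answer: 188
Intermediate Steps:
A(b, D) = 1 + D (A(b, D) = D + 1 = 1 + D)
x(-10, 4)*(A(2, 5*2) - 1*199) = (-5 + 4)*((1 + 5*2) - 1*199) = -((1 + 10) - 199) = -(11 - 199) = -1*(-188) = 188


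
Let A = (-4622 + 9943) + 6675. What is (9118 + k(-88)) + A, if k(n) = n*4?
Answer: 20762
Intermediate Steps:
A = 11996 (A = 5321 + 6675 = 11996)
k(n) = 4*n
(9118 + k(-88)) + A = (9118 + 4*(-88)) + 11996 = (9118 - 352) + 11996 = 8766 + 11996 = 20762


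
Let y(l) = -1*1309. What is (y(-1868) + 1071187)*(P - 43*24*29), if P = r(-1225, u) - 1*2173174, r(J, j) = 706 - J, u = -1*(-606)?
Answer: -2354984427138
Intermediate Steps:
y(l) = -1309
u = 606
P = -2171243 (P = (706 - 1*(-1225)) - 1*2173174 = (706 + 1225) - 2173174 = 1931 - 2173174 = -2171243)
(y(-1868) + 1071187)*(P - 43*24*29) = (-1309 + 1071187)*(-2171243 - 43*24*29) = 1069878*(-2171243 - 1032*29) = 1069878*(-2171243 - 29928) = 1069878*(-2201171) = -2354984427138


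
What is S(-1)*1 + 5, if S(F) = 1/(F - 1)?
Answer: 9/2 ≈ 4.5000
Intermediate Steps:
S(F) = 1/(-1 + F)
S(-1)*1 + 5 = 1/(-1 - 1) + 5 = 1/(-2) + 5 = -½*1 + 5 = -½ + 5 = 9/2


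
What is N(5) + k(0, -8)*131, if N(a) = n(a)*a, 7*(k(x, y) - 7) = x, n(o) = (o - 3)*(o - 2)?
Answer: 947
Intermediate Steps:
n(o) = (-3 + o)*(-2 + o)
k(x, y) = 7 + x/7
N(a) = a*(6 + a² - 5*a) (N(a) = (6 + a² - 5*a)*a = a*(6 + a² - 5*a))
N(5) + k(0, -8)*131 = 5*(6 + 5² - 5*5) + (7 + (⅐)*0)*131 = 5*(6 + 25 - 25) + (7 + 0)*131 = 5*6 + 7*131 = 30 + 917 = 947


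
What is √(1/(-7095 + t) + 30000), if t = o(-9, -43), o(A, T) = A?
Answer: √23656319889/888 ≈ 173.21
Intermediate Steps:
t = -9
√(1/(-7095 + t) + 30000) = √(1/(-7095 - 9) + 30000) = √(1/(-7104) + 30000) = √(-1/7104 + 30000) = √(213119999/7104) = √23656319889/888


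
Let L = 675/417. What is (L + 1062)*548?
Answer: 81017964/139 ≈ 5.8286e+5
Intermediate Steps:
L = 225/139 (L = 675*(1/417) = 225/139 ≈ 1.6187)
(L + 1062)*548 = (225/139 + 1062)*548 = (147843/139)*548 = 81017964/139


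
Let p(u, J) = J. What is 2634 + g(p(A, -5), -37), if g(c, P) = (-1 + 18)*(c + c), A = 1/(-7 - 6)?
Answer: 2464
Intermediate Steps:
A = -1/13 (A = 1/(-13) = -1/13 ≈ -0.076923)
g(c, P) = 34*c (g(c, P) = 17*(2*c) = 34*c)
2634 + g(p(A, -5), -37) = 2634 + 34*(-5) = 2634 - 170 = 2464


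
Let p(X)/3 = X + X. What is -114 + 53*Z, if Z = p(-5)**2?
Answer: 47586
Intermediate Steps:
p(X) = 6*X (p(X) = 3*(X + X) = 3*(2*X) = 6*X)
Z = 900 (Z = (6*(-5))**2 = (-30)**2 = 900)
-114 + 53*Z = -114 + 53*900 = -114 + 47700 = 47586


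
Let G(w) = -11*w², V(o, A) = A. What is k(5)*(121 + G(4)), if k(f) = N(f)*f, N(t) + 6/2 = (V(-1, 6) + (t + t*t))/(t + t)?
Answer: -165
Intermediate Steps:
N(t) = -3 + (6 + t + t²)/(2*t) (N(t) = -3 + (6 + (t + t*t))/(t + t) = -3 + (6 + (t + t²))/((2*t)) = -3 + (6 + t + t²)*(1/(2*t)) = -3 + (6 + t + t²)/(2*t))
k(f) = 3 + f*(-5 + f)/2 (k(f) = ((6 + f*(-5 + f))/(2*f))*f = 3 + f*(-5 + f)/2)
k(5)*(121 + G(4)) = (3 + (½)*5*(-5 + 5))*(121 - 11*4²) = (3 + (½)*5*0)*(121 - 11*16) = (3 + 0)*(121 - 176) = 3*(-55) = -165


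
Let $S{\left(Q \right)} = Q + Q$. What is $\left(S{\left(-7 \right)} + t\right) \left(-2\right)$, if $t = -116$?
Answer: $260$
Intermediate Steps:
$S{\left(Q \right)} = 2 Q$
$\left(S{\left(-7 \right)} + t\right) \left(-2\right) = \left(2 \left(-7\right) - 116\right) \left(-2\right) = \left(-14 - 116\right) \left(-2\right) = \left(-130\right) \left(-2\right) = 260$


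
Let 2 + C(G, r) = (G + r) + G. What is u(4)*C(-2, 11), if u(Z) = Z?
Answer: 20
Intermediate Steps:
C(G, r) = -2 + r + 2*G (C(G, r) = -2 + ((G + r) + G) = -2 + (r + 2*G) = -2 + r + 2*G)
u(4)*C(-2, 11) = 4*(-2 + 11 + 2*(-2)) = 4*(-2 + 11 - 4) = 4*5 = 20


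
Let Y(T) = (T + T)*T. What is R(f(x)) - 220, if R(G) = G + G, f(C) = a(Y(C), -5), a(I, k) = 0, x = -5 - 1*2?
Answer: -220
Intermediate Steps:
Y(T) = 2*T**2 (Y(T) = (2*T)*T = 2*T**2)
x = -7 (x = -5 - 2 = -7)
f(C) = 0
R(G) = 2*G
R(f(x)) - 220 = 2*0 - 220 = 0 - 220 = -220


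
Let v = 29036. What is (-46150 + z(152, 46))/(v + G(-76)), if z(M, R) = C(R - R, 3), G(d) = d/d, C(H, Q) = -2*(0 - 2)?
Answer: -15382/9679 ≈ -1.5892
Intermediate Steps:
C(H, Q) = 4 (C(H, Q) = -2*(-2) = 4)
G(d) = 1
z(M, R) = 4
(-46150 + z(152, 46))/(v + G(-76)) = (-46150 + 4)/(29036 + 1) = -46146/29037 = -46146*1/29037 = -15382/9679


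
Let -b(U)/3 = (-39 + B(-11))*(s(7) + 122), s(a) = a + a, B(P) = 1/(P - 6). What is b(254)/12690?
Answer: 2656/2115 ≈ 1.2558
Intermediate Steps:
B(P) = 1/(-6 + P)
s(a) = 2*a
b(U) = 15936 (b(U) = -3*(-39 + 1/(-6 - 11))*(2*7 + 122) = -3*(-39 + 1/(-17))*(14 + 122) = -3*(-39 - 1/17)*136 = -(-1992)*136/17 = -3*(-5312) = 15936)
b(254)/12690 = 15936/12690 = 15936*(1/12690) = 2656/2115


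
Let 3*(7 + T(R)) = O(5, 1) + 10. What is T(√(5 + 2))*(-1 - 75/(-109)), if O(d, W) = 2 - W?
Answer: 340/327 ≈ 1.0398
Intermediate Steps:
T(R) = -10/3 (T(R) = -7 + ((2 - 1*1) + 10)/3 = -7 + ((2 - 1) + 10)/3 = -7 + (1 + 10)/3 = -7 + (⅓)*11 = -7 + 11/3 = -10/3)
T(√(5 + 2))*(-1 - 75/(-109)) = -10*(-1 - 75/(-109))/3 = -10*(-1 - 75*(-1/109))/3 = -10*(-1 + 75/109)/3 = -10/3*(-34/109) = 340/327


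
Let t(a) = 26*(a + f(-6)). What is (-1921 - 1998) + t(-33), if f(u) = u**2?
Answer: -3841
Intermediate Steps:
t(a) = 936 + 26*a (t(a) = 26*(a + (-6)**2) = 26*(a + 36) = 26*(36 + a) = 936 + 26*a)
(-1921 - 1998) + t(-33) = (-1921 - 1998) + (936 + 26*(-33)) = -3919 + (936 - 858) = -3919 + 78 = -3841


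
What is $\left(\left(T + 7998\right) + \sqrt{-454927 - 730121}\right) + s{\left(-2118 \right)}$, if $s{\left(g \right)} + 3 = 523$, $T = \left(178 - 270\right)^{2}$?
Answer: $16982 + 6 i \sqrt{32918} \approx 16982.0 + 1088.6 i$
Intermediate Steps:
$T = 8464$ ($T = \left(-92\right)^{2} = 8464$)
$s{\left(g \right)} = 520$ ($s{\left(g \right)} = -3 + 523 = 520$)
$\left(\left(T + 7998\right) + \sqrt{-454927 - 730121}\right) + s{\left(-2118 \right)} = \left(\left(8464 + 7998\right) + \sqrt{-454927 - 730121}\right) + 520 = \left(16462 + \sqrt{-1185048}\right) + 520 = \left(16462 + 6 i \sqrt{32918}\right) + 520 = 16982 + 6 i \sqrt{32918}$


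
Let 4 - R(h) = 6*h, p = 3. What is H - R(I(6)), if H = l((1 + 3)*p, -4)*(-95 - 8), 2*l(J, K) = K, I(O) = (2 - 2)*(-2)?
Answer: 202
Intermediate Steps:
I(O) = 0 (I(O) = 0*(-2) = 0)
R(h) = 4 - 6*h
l(J, K) = K/2
H = 206 (H = ((1/2)*(-4))*(-95 - 8) = -2*(-103) = 206)
H - R(I(6)) = 206 - (4 - 6*0) = 206 - (4 + 0) = 206 - 1*4 = 206 - 4 = 202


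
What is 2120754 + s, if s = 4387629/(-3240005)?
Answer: 6871249176141/3240005 ≈ 2.1208e+6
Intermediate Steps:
s = -4387629/3240005 (s = 4387629*(-1/3240005) = -4387629/3240005 ≈ -1.3542)
2120754 + s = 2120754 - 4387629/3240005 = 6871249176141/3240005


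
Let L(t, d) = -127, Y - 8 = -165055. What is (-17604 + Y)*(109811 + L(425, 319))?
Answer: -20033892284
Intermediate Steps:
Y = -165047 (Y = 8 - 165055 = -165047)
(-17604 + Y)*(109811 + L(425, 319)) = (-17604 - 165047)*(109811 - 127) = -182651*109684 = -20033892284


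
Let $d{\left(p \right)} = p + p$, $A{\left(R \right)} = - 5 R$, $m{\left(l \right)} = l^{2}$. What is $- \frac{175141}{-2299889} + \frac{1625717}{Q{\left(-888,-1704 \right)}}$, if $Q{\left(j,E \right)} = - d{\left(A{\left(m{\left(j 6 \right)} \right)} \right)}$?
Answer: $\frac{53457267138853}{652882921781760} \approx 0.081879$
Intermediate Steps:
$d{\left(p \right)} = 2 p$
$Q{\left(j,E \right)} = 360 j^{2}$ ($Q{\left(j,E \right)} = - 2 \left(- 5 \left(j 6\right)^{2}\right) = - 2 \left(- 5 \left(6 j\right)^{2}\right) = - 2 \left(- 5 \cdot 36 j^{2}\right) = - 2 \left(- 180 j^{2}\right) = - \left(-360\right) j^{2} = 360 j^{2}$)
$- \frac{175141}{-2299889} + \frac{1625717}{Q{\left(-888,-1704 \right)}} = - \frac{175141}{-2299889} + \frac{1625717}{360 \left(-888\right)^{2}} = \left(-175141\right) \left(- \frac{1}{2299889}\right) + \frac{1625717}{360 \cdot 788544} = \frac{175141}{2299889} + \frac{1625717}{283875840} = \frac{53457267138853}{652882921781760}$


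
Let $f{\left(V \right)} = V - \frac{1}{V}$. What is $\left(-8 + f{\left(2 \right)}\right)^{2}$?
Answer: $\frac{169}{4} \approx 42.25$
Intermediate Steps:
$\left(-8 + f{\left(2 \right)}\right)^{2} = \left(-8 + \left(2 - \frac{1}{2}\right)\right)^{2} = \left(-8 + \frac{3}{2}\right)^{2} = \left(- \frac{13}{2}\right)^{2} = \frac{169}{4}$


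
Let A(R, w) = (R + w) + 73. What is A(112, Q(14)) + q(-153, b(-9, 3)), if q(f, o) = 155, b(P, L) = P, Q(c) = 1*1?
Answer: 341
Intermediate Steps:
Q(c) = 1
A(R, w) = 73 + R + w
A(112, Q(14)) + q(-153, b(-9, 3)) = (73 + 112 + 1) + 155 = 186 + 155 = 341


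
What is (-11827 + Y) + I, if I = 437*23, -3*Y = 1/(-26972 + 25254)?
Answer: -9153503/5154 ≈ -1776.0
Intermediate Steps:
Y = 1/5154 (Y = -1/(3*(-26972 + 25254)) = -⅓/(-1718) = -⅓*(-1/1718) = 1/5154 ≈ 0.00019402)
I = 10051
(-11827 + Y) + I = (-11827 + 1/5154) + 10051 = -60956357/5154 + 10051 = -9153503/5154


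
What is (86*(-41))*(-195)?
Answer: 687570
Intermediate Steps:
(86*(-41))*(-195) = -3526*(-195) = 687570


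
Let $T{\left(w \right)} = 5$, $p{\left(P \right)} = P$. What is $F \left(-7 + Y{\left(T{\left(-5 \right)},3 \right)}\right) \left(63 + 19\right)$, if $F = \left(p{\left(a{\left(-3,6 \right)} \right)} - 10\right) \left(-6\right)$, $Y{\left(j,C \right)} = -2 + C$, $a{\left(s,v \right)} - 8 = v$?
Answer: $11808$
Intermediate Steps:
$a{\left(s,v \right)} = 8 + v$
$F = -24$ ($F = \left(\left(8 + 6\right) - 10\right) \left(-6\right) = \left(14 - 10\right) \left(-6\right) = 4 \left(-6\right) = -24$)
$F \left(-7 + Y{\left(T{\left(-5 \right)},3 \right)}\right) \left(63 + 19\right) = - 24 \left(-7 + \left(-2 + 3\right)\right) \left(63 + 19\right) = - 24 \left(-7 + 1\right) 82 = - 24 \left(\left(-6\right) 82\right) = \left(-24\right) \left(-492\right) = 11808$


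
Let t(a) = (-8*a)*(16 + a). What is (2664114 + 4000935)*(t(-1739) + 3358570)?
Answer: -137378696968494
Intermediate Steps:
t(a) = -8*a*(16 + a)
(2664114 + 4000935)*(t(-1739) + 3358570) = (2664114 + 4000935)*(-8*(-1739)*(16 - 1739) + 3358570) = 6665049*(-8*(-1739)*(-1723) + 3358570) = 6665049*(-23970376 + 3358570) = 6665049*(-20611806) = -137378696968494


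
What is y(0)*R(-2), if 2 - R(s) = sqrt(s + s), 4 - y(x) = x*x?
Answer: 8 - 8*I ≈ 8.0 - 8.0*I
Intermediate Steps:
y(x) = 4 - x**2 (y(x) = 4 - x*x = 4 - x**2)
R(s) = 2 - sqrt(2)*sqrt(s) (R(s) = 2 - sqrt(s + s) = 2 - sqrt(2*s) = 2 - sqrt(2)*sqrt(s))
y(0)*R(-2) = (4 - 1*0**2)*(2 - sqrt(2)*sqrt(-2)) = (4 - 1*0)*(2 - sqrt(2)*I*sqrt(2)) = (4 + 0)*(2 - 2*I) = 4*(2 - 2*I) = 8 - 8*I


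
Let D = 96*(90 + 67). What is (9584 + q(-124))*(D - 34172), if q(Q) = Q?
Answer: -180686000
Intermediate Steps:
D = 15072 (D = 96*157 = 15072)
(9584 + q(-124))*(D - 34172) = (9584 - 124)*(15072 - 34172) = 9460*(-19100) = -180686000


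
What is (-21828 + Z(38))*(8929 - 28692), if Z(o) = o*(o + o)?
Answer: 374311220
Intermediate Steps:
Z(o) = 2*o² (Z(o) = o*(2*o) = 2*o²)
(-21828 + Z(38))*(8929 - 28692) = (-21828 + 2*38²)*(8929 - 28692) = (-21828 + 2*1444)*(-19763) = (-21828 + 2888)*(-19763) = -18940*(-19763) = 374311220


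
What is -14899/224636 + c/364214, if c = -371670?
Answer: -44458443253/40907788052 ≈ -1.0868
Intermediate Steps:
-14899/224636 + c/364214 = -14899/224636 - 371670/364214 = -14899*1/224636 - 371670*1/364214 = -14899/224636 - 185835/182107 = -44458443253/40907788052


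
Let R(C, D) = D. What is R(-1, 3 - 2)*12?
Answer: 12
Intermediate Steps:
R(-1, 3 - 2)*12 = (3 - 2)*12 = 1*12 = 12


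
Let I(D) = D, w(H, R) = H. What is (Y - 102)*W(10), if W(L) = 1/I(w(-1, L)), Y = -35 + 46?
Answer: 91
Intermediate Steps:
Y = 11
W(L) = -1 (W(L) = 1/(-1) = -1)
(Y - 102)*W(10) = (11 - 102)*(-1) = -91*(-1) = 91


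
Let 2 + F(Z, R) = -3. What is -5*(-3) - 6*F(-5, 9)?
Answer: 45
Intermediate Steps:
F(Z, R) = -5 (F(Z, R) = -2 - 3 = -5)
-5*(-3) - 6*F(-5, 9) = -5*(-3) - 6*(-5) = 15 + 30 = 45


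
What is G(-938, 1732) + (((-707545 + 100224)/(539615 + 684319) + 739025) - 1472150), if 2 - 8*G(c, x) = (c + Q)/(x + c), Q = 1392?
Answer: -1424907640075459/1943607192 ≈ -7.3313e+5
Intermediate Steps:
G(c, x) = 1/4 - (1392 + c)/(8*(c + x)) (G(c, x) = 1/4 - (c + 1392)/(8*(x + c)) = 1/4 - (1392 + c)/(8*(c + x)))
G(-938, 1732) + (((-707545 + 100224)/(539615 + 684319) + 739025) - 1472150) = (-174 + (1/4)*1732 + (1/8)*(-938))/(-938 + 1732) + (((-707545 + 100224)/(539615 + 684319) + 739025) - 1472150) = (-174 + 433 - 469/4)/794 + ((-607321/1223934 + 739025) - 1472150) = (1/794)*(567/4) + ((-607321*1/1223934 + 739025) - 1472150) = 567/3176 + ((-607321/1223934 + 739025) - 1472150) = 567/3176 + (904517217029/1223934 - 1472150) = 567/3176 - 897297221071/1223934 = -1424907640075459/1943607192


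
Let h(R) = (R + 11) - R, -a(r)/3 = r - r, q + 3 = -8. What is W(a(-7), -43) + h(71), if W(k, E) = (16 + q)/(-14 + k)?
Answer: 149/14 ≈ 10.643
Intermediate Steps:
q = -11 (q = -3 - 8 = -11)
a(r) = 0 (a(r) = -3*(r - r) = -3*0 = 0)
W(k, E) = 5/(-14 + k) (W(k, E) = (16 - 11)/(-14 + k) = 5/(-14 + k))
h(R) = 11 (h(R) = (11 + R) - R = 11)
W(a(-7), -43) + h(71) = 5/(-14 + 0) + 11 = 5/(-14) + 11 = 5*(-1/14) + 11 = -5/14 + 11 = 149/14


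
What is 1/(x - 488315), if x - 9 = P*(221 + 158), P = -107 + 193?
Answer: -1/455712 ≈ -2.1944e-6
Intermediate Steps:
P = 86
x = 32603 (x = 9 + 86*(221 + 158) = 9 + 86*379 = 9 + 32594 = 32603)
1/(x - 488315) = 1/(32603 - 488315) = 1/(-455712) = -1/455712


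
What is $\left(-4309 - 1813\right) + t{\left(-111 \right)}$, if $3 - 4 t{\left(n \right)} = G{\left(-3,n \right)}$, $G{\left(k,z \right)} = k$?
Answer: $- \frac{12241}{2} \approx -6120.5$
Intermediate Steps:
$t{\left(n \right)} = \frac{3}{2}$ ($t{\left(n \right)} = \frac{3}{4} - - \frac{3}{4} = \frac{3}{4} + \frac{3}{4} = \frac{3}{2}$)
$\left(-4309 - 1813\right) + t{\left(-111 \right)} = \left(-4309 - 1813\right) + \frac{3}{2} = -6122 + \frac{3}{2} = - \frac{12241}{2}$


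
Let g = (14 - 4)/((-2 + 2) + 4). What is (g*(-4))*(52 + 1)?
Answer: -530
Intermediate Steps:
g = 5/2 (g = 10/(0 + 4) = 10/4 = 10*(¼) = 5/2 ≈ 2.5000)
(g*(-4))*(52 + 1) = ((5/2)*(-4))*(52 + 1) = -10*53 = -530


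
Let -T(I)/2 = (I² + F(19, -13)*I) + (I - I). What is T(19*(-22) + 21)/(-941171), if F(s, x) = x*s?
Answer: 73048/134453 ≈ 0.54330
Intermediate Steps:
F(s, x) = s*x
T(I) = -2*I² + 494*I (T(I) = -2*((I² + (19*(-13))*I) + (I - I)) = -2*((I² - 247*I) + 0) = -2*(I² - 247*I) = -2*I² + 494*I)
T(19*(-22) + 21)/(-941171) = (2*(19*(-22) + 21)*(247 - (19*(-22) + 21)))/(-941171) = (2*(-418 + 21)*(247 - (-418 + 21)))*(-1/941171) = (2*(-397)*(247 - 1*(-397)))*(-1/941171) = (2*(-397)*(247 + 397))*(-1/941171) = (2*(-397)*644)*(-1/941171) = -511336*(-1/941171) = 73048/134453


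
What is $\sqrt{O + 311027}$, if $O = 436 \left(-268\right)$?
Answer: $\sqrt{194179} \approx 440.66$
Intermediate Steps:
$O = -116848$
$\sqrt{O + 311027} = \sqrt{-116848 + 311027} = \sqrt{194179}$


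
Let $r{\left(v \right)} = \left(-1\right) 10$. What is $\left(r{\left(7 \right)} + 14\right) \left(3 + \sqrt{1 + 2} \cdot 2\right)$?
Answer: $12 + 8 \sqrt{3} \approx 25.856$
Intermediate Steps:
$r{\left(v \right)} = -10$
$\left(r{\left(7 \right)} + 14\right) \left(3 + \sqrt{1 + 2} \cdot 2\right) = \left(-10 + 14\right) \left(3 + \sqrt{1 + 2} \cdot 2\right) = 4 \left(3 + \sqrt{3} \cdot 2\right) = 4 \left(3 + 2 \sqrt{3}\right) = 12 + 8 \sqrt{3}$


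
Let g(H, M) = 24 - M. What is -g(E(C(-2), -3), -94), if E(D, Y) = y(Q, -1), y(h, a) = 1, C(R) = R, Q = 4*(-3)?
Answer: -118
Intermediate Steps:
Q = -12
E(D, Y) = 1
-g(E(C(-2), -3), -94) = -(24 - 1*(-94)) = -(24 + 94) = -1*118 = -118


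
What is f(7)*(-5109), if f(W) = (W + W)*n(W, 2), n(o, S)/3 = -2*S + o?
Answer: -643734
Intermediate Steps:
n(o, S) = -6*S + 3*o (n(o, S) = 3*(-2*S + o) = 3*(o - 2*S) = -6*S + 3*o)
f(W) = 2*W*(-12 + 3*W) (f(W) = (W + W)*(-6*2 + 3*W) = (2*W)*(-12 + 3*W) = 2*W*(-12 + 3*W))
f(7)*(-5109) = (6*7*(-4 + 7))*(-5109) = (6*7*3)*(-5109) = 126*(-5109) = -643734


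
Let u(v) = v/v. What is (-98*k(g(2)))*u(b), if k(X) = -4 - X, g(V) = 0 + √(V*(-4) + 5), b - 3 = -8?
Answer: 392 + 98*I*√3 ≈ 392.0 + 169.74*I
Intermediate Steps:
b = -5 (b = 3 - 8 = -5)
g(V) = √(5 - 4*V) (g(V) = 0 + √(-4*V + 5) = 0 + √(5 - 4*V) = √(5 - 4*V))
u(v) = 1
(-98*k(g(2)))*u(b) = -98*(-4 - √(5 - 4*2))*1 = -98*(-4 - √(5 - 8))*1 = -98*(-4 - √(-3))*1 = -98*(-4 - I*√3)*1 = (392 + 98*I*√3)*1 = 392 + 98*I*√3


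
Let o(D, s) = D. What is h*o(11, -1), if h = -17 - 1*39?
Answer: -616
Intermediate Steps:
h = -56 (h = -17 - 39 = -56)
h*o(11, -1) = -56*11 = -616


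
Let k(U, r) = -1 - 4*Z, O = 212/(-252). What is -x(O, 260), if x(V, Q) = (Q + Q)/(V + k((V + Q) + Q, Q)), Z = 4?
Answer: 8190/281 ≈ 29.146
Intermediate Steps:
O = -53/63 (O = 212*(-1/252) = -53/63 ≈ -0.84127)
k(U, r) = -17 (k(U, r) = -1 - 4*4 = -1 - 16 = -17)
x(V, Q) = 2*Q/(-17 + V) (x(V, Q) = (Q + Q)/(V - 17) = (2*Q)/(-17 + V) = 2*Q/(-17 + V))
-x(O, 260) = -2*260/(-17 - 53/63) = -2*260/(-1124/63) = -2*260*(-63)/1124 = -1*(-8190/281) = 8190/281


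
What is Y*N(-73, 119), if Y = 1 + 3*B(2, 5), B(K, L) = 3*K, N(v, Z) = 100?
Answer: 1900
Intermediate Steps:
Y = 19 (Y = 1 + 3*(3*2) = 1 + 3*6 = 1 + 18 = 19)
Y*N(-73, 119) = 19*100 = 1900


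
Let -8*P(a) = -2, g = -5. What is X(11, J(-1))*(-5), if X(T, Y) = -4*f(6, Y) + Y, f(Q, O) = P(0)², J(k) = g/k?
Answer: -95/4 ≈ -23.750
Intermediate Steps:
J(k) = -5/k
P(a) = ¼ (P(a) = -⅛*(-2) = ¼)
f(Q, O) = 1/16 (f(Q, O) = (¼)² = 1/16)
X(T, Y) = -¼ + Y (X(T, Y) = -4*1/16 + Y = -¼ + Y)
X(11, J(-1))*(-5) = (-¼ - 5/(-1))*(-5) = (-¼ - 5*(-1))*(-5) = (-¼ + 5)*(-5) = (19/4)*(-5) = -95/4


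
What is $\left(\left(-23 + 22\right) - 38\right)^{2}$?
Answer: $1521$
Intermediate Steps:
$\left(\left(-23 + 22\right) - 38\right)^{2} = \left(-1 - 38\right)^{2} = \left(-39\right)^{2} = 1521$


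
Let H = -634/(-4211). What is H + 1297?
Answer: 5462301/4211 ≈ 1297.2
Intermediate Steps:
H = 634/4211 (H = -634*(-1/4211) = 634/4211 ≈ 0.15056)
H + 1297 = 634/4211 + 1297 = 5462301/4211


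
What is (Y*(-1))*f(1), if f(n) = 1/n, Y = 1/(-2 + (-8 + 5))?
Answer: ⅕ ≈ 0.20000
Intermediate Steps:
Y = -⅕ (Y = 1/(-2 - 3) = 1/(-5) = -⅕ ≈ -0.20000)
f(n) = 1/n
(Y*(-1))*f(1) = -⅕*(-1)/1 = (⅕)*1 = ⅕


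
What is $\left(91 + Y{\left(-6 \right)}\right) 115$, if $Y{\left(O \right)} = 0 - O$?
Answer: $11155$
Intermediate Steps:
$Y{\left(O \right)} = - O$
$\left(91 + Y{\left(-6 \right)}\right) 115 = \left(91 - -6\right) 115 = \left(91 + 6\right) 115 = 97 \cdot 115 = 11155$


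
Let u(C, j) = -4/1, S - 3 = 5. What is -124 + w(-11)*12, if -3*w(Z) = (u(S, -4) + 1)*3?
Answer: -88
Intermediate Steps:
S = 8 (S = 3 + 5 = 8)
u(C, j) = -4 (u(C, j) = -4*1 = -4)
w(Z) = 3 (w(Z) = -(-4 + 1)*3/3 = -(-1)*3 = -⅓*(-9) = 3)
-124 + w(-11)*12 = -124 + 3*12 = -124 + 36 = -88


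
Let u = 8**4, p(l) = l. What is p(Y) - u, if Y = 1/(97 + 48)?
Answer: -593919/145 ≈ -4096.0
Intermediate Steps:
Y = 1/145 ≈ 0.0068966
u = 4096
p(Y) - u = 1/145 - 1*4096 = 1/145 - 4096 = -593919/145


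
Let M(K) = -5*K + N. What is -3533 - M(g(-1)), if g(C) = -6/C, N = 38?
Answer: -3541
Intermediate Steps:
M(K) = 38 - 5*K (M(K) = -5*K + 38 = 38 - 5*K)
-3533 - M(g(-1)) = -3533 - (38 - (-30)/(-1)) = -3533 - (38 - (-30)*(-1)) = -3533 - (38 - 5*6) = -3533 - (38 - 30) = -3533 - 1*8 = -3533 - 8 = -3541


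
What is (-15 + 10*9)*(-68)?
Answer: -5100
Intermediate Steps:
(-15 + 10*9)*(-68) = (-15 + 90)*(-68) = 75*(-68) = -5100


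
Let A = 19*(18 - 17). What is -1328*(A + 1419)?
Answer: -1909664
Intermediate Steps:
A = 19 (A = 19*1 = 19)
-1328*(A + 1419) = -1328*(19 + 1419) = -1328*1438 = -1909664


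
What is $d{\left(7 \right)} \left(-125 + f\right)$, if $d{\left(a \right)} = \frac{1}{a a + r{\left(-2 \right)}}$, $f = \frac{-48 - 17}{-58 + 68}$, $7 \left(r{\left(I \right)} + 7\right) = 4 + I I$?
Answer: $- \frac{1841}{604} \approx -3.048$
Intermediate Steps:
$r{\left(I \right)} = - \frac{45}{7} + \frac{I^{2}}{7}$ ($r{\left(I \right)} = -7 + \frac{4 + I I}{7} = -7 + \frac{4 + I^{2}}{7} = -7 + \left(\frac{4}{7} + \frac{I^{2}}{7}\right) = - \frac{45}{7} + \frac{I^{2}}{7}$)
$f = - \frac{13}{2}$ ($f = - \frac{65}{10} = \left(-65\right) \frac{1}{10} = - \frac{13}{2} \approx -6.5$)
$d{\left(a \right)} = \frac{1}{- \frac{41}{7} + a^{2}}$ ($d{\left(a \right)} = \frac{1}{a a - \left(\frac{45}{7} - \frac{\left(-2\right)^{2}}{7}\right)} = \frac{1}{a^{2} + \left(- \frac{45}{7} + \frac{1}{7} \cdot 4\right)} = \frac{1}{a^{2} + \left(- \frac{45}{7} + \frac{4}{7}\right)} = \frac{1}{a^{2} - \frac{41}{7}} = \frac{1}{- \frac{41}{7} + a^{2}}$)
$d{\left(7 \right)} \left(-125 + f\right) = \frac{7}{-41 + 7 \cdot 7^{2}} \left(-125 - \frac{13}{2}\right) = \frac{7}{-41 + 7 \cdot 49} \left(- \frac{263}{2}\right) = \frac{7}{-41 + 343} \left(- \frac{263}{2}\right) = \frac{7}{302} \left(- \frac{263}{2}\right) = - \frac{1841}{604}$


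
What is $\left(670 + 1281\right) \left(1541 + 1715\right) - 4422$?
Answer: $6348034$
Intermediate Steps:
$\left(670 + 1281\right) \left(1541 + 1715\right) - 4422 = 1951 \cdot 3256 - 4422 = 6352456 - 4422 = 6348034$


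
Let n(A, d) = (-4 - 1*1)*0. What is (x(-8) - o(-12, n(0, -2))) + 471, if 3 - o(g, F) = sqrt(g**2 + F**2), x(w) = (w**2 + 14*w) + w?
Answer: 424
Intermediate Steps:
x(w) = w**2 + 15*w
n(A, d) = 0 (n(A, d) = (-4 - 1)*0 = -5*0 = 0)
o(g, F) = 3 - sqrt(F**2 + g**2) (o(g, F) = 3 - sqrt(g**2 + F**2) = 3 - sqrt(F**2 + g**2))
(x(-8) - o(-12, n(0, -2))) + 471 = (-8*(15 - 8) - (3 - sqrt(0**2 + (-12)**2))) + 471 = (-8*7 - (3 - sqrt(0 + 144))) + 471 = (-56 - (3 - sqrt(144))) + 471 = (-56 - (3 - 1*12)) + 471 = (-56 - (3 - 12)) + 471 = (-56 - 1*(-9)) + 471 = (-56 + 9) + 471 = -47 + 471 = 424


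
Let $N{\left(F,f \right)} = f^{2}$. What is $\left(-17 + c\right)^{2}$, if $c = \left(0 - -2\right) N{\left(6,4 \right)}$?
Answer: $225$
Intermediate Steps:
$c = 32$ ($c = \left(0 - -2\right) 4^{2} = \left(0 + 2\right) 16 = 2 \cdot 16 = 32$)
$\left(-17 + c\right)^{2} = \left(-17 + 32\right)^{2} = 15^{2} = 225$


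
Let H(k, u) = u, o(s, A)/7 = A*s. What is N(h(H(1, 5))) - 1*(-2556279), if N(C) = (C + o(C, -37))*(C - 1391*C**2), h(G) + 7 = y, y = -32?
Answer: -21286120221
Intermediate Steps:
o(s, A) = 7*A*s (o(s, A) = 7*(A*s) = 7*A*s)
h(G) = -39 (h(G) = -7 - 32 = -39)
N(C) = -258*C*(C - 1391*C**2) (N(C) = (C + 7*(-37)*C)*(C - 1391*C**2) = (C - 259*C)*(C - 1391*C**2) = (-258*C)*(C - 1391*C**2) = -258*C*(C - 1391*C**2))
N(h(H(1, 5))) - 1*(-2556279) = (-39)**2*(-258 + 358878*(-39)) - 1*(-2556279) = 1521*(-258 - 13996242) + 2556279 = 1521*(-13996500) + 2556279 = -21288676500 + 2556279 = -21286120221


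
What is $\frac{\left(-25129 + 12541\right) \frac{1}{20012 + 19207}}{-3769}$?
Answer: $\frac{4196}{49272137} \approx 8.516 \cdot 10^{-5}$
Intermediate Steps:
$\frac{\left(-25129 + 12541\right) \frac{1}{20012 + 19207}}{-3769} = - \frac{12588}{39219} \left(- \frac{1}{3769}\right) = \left(-12588\right) \frac{1}{39219} \left(- \frac{1}{3769}\right) = \left(- \frac{4196}{13073}\right) \left(- \frac{1}{3769}\right) = \frac{4196}{49272137}$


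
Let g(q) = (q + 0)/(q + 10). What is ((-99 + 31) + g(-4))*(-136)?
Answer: 28016/3 ≈ 9338.7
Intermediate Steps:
g(q) = q/(10 + q)
((-99 + 31) + g(-4))*(-136) = ((-99 + 31) - 4/(10 - 4))*(-136) = (-68 - 4/6)*(-136) = (-68 - 4*⅙)*(-136) = (-68 - ⅔)*(-136) = -206/3*(-136) = 28016/3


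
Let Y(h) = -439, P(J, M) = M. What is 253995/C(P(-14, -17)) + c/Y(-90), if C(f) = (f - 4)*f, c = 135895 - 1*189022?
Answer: 6212864/7463 ≈ 832.49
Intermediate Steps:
c = -53127 (c = 135895 - 189022 = -53127)
C(f) = f*(-4 + f) (C(f) = (-4 + f)*f = f*(-4 + f))
253995/C(P(-14, -17)) + c/Y(-90) = 253995/((-17*(-4 - 17))) - 53127/(-439) = 253995/((-17*(-21))) - 53127*(-1/439) = 253995/357 + 53127/439 = 253995*(1/357) + 53127/439 = 12095/17 + 53127/439 = 6212864/7463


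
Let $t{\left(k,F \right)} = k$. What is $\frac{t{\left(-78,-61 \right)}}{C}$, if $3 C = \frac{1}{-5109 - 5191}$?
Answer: $2410200$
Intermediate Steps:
$C = - \frac{1}{30900}$ ($C = \frac{1}{3 \left(-5109 - 5191\right)} = \frac{1}{3 \left(-10300\right)} = \frac{1}{3} \left(- \frac{1}{10300}\right) = - \frac{1}{30900} \approx -3.2362 \cdot 10^{-5}$)
$\frac{t{\left(-78,-61 \right)}}{C} = - \frac{78}{- \frac{1}{30900}} = \left(-78\right) \left(-30900\right) = 2410200$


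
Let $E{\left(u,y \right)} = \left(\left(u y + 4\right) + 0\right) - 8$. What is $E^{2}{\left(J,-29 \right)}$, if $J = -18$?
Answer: $268324$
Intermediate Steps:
$E{\left(u,y \right)} = -4 + u y$ ($E{\left(u,y \right)} = \left(\left(4 + u y\right) + 0\right) - 8 = \left(4 + u y\right) - 8 = -4 + u y$)
$E^{2}{\left(J,-29 \right)} = \left(-4 - -522\right)^{2} = \left(-4 + 522\right)^{2} = 518^{2} = 268324$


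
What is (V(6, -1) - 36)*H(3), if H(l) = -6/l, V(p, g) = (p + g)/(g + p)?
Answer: 70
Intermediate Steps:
V(p, g) = 1 (V(p, g) = (g + p)/(g + p) = 1)
(V(6, -1) - 36)*H(3) = (1 - 36)*(-6/3) = -(-210)/3 = -35*(-2) = 70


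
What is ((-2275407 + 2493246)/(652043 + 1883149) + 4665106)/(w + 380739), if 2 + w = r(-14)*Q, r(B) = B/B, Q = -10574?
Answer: 3942313209397/312811425432 ≈ 12.603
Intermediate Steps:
r(B) = 1
w = -10576 (w = -2 + 1*(-10574) = -2 - 10574 = -10576)
((-2275407 + 2493246)/(652043 + 1883149) + 4665106)/(w + 380739) = ((-2275407 + 2493246)/(652043 + 1883149) + 4665106)/(-10576 + 380739) = (217839/2535192 + 4665106)/370163 = (217839*(1/2535192) + 4665106)*(1/370163) = (72613/845064 + 4665106)*(1/370163) = (3942313209397/845064)*(1/370163) = 3942313209397/312811425432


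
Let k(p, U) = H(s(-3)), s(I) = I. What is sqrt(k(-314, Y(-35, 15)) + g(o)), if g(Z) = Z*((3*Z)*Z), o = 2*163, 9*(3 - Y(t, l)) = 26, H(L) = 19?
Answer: sqrt(103937947) ≈ 10195.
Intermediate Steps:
Y(t, l) = 1/9 (Y(t, l) = 3 - 1/9*26 = 3 - 26/9 = 1/9)
k(p, U) = 19
o = 326
g(Z) = 3*Z**3 (g(Z) = Z*(3*Z**2) = 3*Z**3)
sqrt(k(-314, Y(-35, 15)) + g(o)) = sqrt(19 + 3*326**3) = sqrt(19 + 3*34645976) = sqrt(19 + 103937928) = sqrt(103937947)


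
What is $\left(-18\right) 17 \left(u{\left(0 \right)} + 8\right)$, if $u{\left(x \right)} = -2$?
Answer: $-1836$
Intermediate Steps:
$\left(-18\right) 17 \left(u{\left(0 \right)} + 8\right) = \left(-18\right) 17 \left(-2 + 8\right) = \left(-306\right) 6 = -1836$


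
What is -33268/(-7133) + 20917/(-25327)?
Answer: 693377675/180657491 ≈ 3.8381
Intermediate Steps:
-33268/(-7133) + 20917/(-25327) = -33268*(-1/7133) + 20917*(-1/25327) = 33268/7133 - 20917/25327 = 693377675/180657491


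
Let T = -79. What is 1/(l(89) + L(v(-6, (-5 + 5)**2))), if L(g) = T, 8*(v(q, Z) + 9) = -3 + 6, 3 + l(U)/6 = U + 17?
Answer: 1/539 ≈ 0.0018553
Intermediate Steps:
l(U) = 84 + 6*U (l(U) = -18 + 6*(U + 17) = -18 + 6*(17 + U) = -18 + (102 + 6*U) = 84 + 6*U)
v(q, Z) = -69/8 (v(q, Z) = -9 + (-3 + 6)/8 = -9 + (1/8)*3 = -9 + 3/8 = -69/8)
L(g) = -79
1/(l(89) + L(v(-6, (-5 + 5)**2))) = 1/((84 + 6*89) - 79) = 1/((84 + 534) - 79) = 1/(618 - 79) = 1/539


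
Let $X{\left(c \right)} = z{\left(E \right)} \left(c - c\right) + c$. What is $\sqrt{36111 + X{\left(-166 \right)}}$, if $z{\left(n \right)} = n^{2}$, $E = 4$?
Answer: $\sqrt{35945} \approx 189.59$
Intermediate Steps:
$X{\left(c \right)} = c$ ($X{\left(c \right)} = 4^{2} \left(c - c\right) + c = 16 \cdot 0 + c = 0 + c = c$)
$\sqrt{36111 + X{\left(-166 \right)}} = \sqrt{36111 - 166} = \sqrt{35945}$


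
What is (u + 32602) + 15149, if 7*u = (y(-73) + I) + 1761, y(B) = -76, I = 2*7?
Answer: 335956/7 ≈ 47994.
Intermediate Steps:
I = 14
u = 1699/7 (u = ((-76 + 14) + 1761)/7 = (-62 + 1761)/7 = (1/7)*1699 = 1699/7 ≈ 242.71)
(u + 32602) + 15149 = (1699/7 + 32602) + 15149 = 229913/7 + 15149 = 335956/7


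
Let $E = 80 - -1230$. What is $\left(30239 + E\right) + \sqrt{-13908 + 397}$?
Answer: $31549 + i \sqrt{13511} \approx 31549.0 + 116.24 i$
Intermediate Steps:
$E = 1310$ ($E = 80 + 1230 = 1310$)
$\left(30239 + E\right) + \sqrt{-13908 + 397} = \left(30239 + 1310\right) + \sqrt{-13908 + 397} = 31549 + \sqrt{-13511} = 31549 + i \sqrt{13511}$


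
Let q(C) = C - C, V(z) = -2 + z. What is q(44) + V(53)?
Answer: 51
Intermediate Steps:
q(C) = 0
q(44) + V(53) = 0 + (-2 + 53) = 0 + 51 = 51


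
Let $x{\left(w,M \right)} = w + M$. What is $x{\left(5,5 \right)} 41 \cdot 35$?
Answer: $14350$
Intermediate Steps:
$x{\left(w,M \right)} = M + w$
$x{\left(5,5 \right)} 41 \cdot 35 = \left(5 + 5\right) 41 \cdot 35 = 10 \cdot 41 \cdot 35 = 410 \cdot 35 = 14350$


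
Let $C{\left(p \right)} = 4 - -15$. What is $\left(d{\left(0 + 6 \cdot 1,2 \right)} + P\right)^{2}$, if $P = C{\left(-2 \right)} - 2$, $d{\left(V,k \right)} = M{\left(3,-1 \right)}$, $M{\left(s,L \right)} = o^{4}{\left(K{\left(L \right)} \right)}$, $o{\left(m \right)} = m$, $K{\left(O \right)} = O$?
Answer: $324$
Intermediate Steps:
$C{\left(p \right)} = 19$ ($C{\left(p \right)} = 4 + 15 = 19$)
$M{\left(s,L \right)} = L^{4}$
$d{\left(V,k \right)} = 1$ ($d{\left(V,k \right)} = \left(-1\right)^{4} = 1$)
$P = 17$ ($P = 19 - 2 = 17$)
$\left(d{\left(0 + 6 \cdot 1,2 \right)} + P\right)^{2} = \left(1 + 17\right)^{2} = 18^{2} = 324$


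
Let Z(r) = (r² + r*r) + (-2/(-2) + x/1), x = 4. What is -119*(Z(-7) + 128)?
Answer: -27489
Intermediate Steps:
Z(r) = 5 + 2*r² (Z(r) = (r² + r*r) + (-2/(-2) + 4/1) = (r² + r²) + (-2*(-½) + 4*1) = 2*r² + (1 + 4) = 2*r² + 5 = 5 + 2*r²)
-119*(Z(-7) + 128) = -119*((5 + 2*(-7)²) + 128) = -119*((5 + 2*49) + 128) = -119*((5 + 98) + 128) = -119*(103 + 128) = -119*231 = -27489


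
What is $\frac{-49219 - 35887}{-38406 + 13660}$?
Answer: $\frac{42553}{12373} \approx 3.4392$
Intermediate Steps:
$\frac{-49219 - 35887}{-38406 + 13660} = - \frac{85106}{-24746} = \left(-85106\right) \left(- \frac{1}{24746}\right) = \frac{42553}{12373}$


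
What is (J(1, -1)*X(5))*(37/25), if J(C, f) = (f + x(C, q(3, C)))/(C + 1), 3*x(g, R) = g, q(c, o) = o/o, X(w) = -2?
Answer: 74/75 ≈ 0.98667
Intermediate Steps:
q(c, o) = 1
x(g, R) = g/3
J(C, f) = (f + C/3)/(1 + C) (J(C, f) = (f + C/3)/(C + 1) = (f + C/3)/(1 + C))
(J(1, -1)*X(5))*(37/25) = (((-1 + (1/3)*1)/(1 + 1))*(-2))*(37/25) = (((-1 + 1/3)/2)*(-2))*(37*(1/25)) = (((1/2)*(-2/3))*(-2))*(37/25) = -1/3*(-2)*(37/25) = (2/3)*(37/25) = 74/75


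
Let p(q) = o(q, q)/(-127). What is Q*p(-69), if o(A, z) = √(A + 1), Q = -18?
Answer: 36*I*√17/127 ≈ 1.1688*I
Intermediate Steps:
o(A, z) = √(1 + A)
p(q) = -√(1 + q)/127 (p(q) = √(1 + q)/(-127) = √(1 + q)*(-1/127) = -√(1 + q)/127)
Q*p(-69) = -(-18)*√(1 - 69)/127 = -(-18)*√(-68)/127 = -(-18)*2*I*√17/127 = -(-36)*I*√17/127 = 36*I*√17/127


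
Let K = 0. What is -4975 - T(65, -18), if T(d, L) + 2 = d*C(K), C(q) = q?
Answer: -4973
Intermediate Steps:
T(d, L) = -2 (T(d, L) = -2 + d*0 = -2 + 0 = -2)
-4975 - T(65, -18) = -4975 - 1*(-2) = -4975 + 2 = -4973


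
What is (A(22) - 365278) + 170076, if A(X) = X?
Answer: -195180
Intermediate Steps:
(A(22) - 365278) + 170076 = (22 - 365278) + 170076 = -365256 + 170076 = -195180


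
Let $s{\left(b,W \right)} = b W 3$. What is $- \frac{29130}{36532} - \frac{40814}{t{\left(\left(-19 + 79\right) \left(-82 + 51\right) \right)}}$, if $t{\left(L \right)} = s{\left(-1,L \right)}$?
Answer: $- \frac{103347653}{12740535} \approx -8.1117$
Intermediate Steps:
$s{\left(b,W \right)} = 3 W b$ ($s{\left(b,W \right)} = W b 3 = 3 W b$)
$t{\left(L \right)} = - 3 L$ ($t{\left(L \right)} = 3 L \left(-1\right) = - 3 L$)
$- \frac{29130}{36532} - \frac{40814}{t{\left(\left(-19 + 79\right) \left(-82 + 51\right) \right)}} = - \frac{29130}{36532} - \frac{40814}{\left(-3\right) \left(-19 + 79\right) \left(-82 + 51\right)} = \left(-29130\right) \frac{1}{36532} - \frac{40814}{\left(-3\right) 60 \left(-31\right)} = - \frac{14565}{18266} - \frac{40814}{\left(-3\right) \left(-1860\right)} = - \frac{14565}{18266} - \frac{40814}{5580} = - \frac{14565}{18266} - \frac{20407}{2790} = - \frac{103347653}{12740535}$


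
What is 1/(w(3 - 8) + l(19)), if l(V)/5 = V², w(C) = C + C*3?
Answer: 1/1785 ≈ 0.00056022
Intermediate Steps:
w(C) = 4*C (w(C) = C + 3*C = 4*C)
l(V) = 5*V²
1/(w(3 - 8) + l(19)) = 1/(4*(3 - 8) + 5*19²) = 1/(4*(-5) + 5*361) = 1/(-20 + 1805) = 1/1785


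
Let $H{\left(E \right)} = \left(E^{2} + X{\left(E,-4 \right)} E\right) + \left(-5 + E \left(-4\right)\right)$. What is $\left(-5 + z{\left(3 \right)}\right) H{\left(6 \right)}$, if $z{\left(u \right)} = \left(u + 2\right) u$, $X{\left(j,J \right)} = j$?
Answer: $430$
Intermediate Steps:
$H{\left(E \right)} = -5 - 4 E + 2 E^{2}$ ($H{\left(E \right)} = \left(E^{2} + E E\right) + \left(-5 + E \left(-4\right)\right) = \left(E^{2} + E^{2}\right) - \left(5 + 4 E\right) = 2 E^{2} - \left(5 + 4 E\right) = -5 - 4 E + 2 E^{2}$)
$z{\left(u \right)} = u \left(2 + u\right)$ ($z{\left(u \right)} = \left(2 + u\right) u = u \left(2 + u\right)$)
$\left(-5 + z{\left(3 \right)}\right) H{\left(6 \right)} = \left(-5 + 3 \left(2 + 3\right)\right) \left(-5 - 24 + 2 \cdot 6^{2}\right) = \left(-5 + 3 \cdot 5\right) \left(-5 - 24 + 2 \cdot 36\right) = \left(-5 + 15\right) \left(-5 - 24 + 72\right) = 10 \cdot 43 = 430$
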